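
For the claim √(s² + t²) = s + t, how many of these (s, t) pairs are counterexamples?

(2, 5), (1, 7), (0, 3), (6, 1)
3

Testing each pair:
(2, 5): LHS = √(29) ≈ 5.385, RHS = 7 → counterexample
(1, 7): LHS = 5·√(2) ≈ 7.071, RHS = 8 → counterexample
(0, 3): LHS = 3, RHS = 3 → satisfies claim
(6, 1): LHS = √(37) ≈ 6.083, RHS = 7 → counterexample

That makes 3 counterexamples.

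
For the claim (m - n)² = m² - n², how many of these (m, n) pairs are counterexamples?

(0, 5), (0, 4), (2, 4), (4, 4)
3

Testing each pair:
(0, 5): LHS = 25, RHS = -25 → counterexample
(0, 4): LHS = 16, RHS = -16 → counterexample
(2, 4): LHS = 4, RHS = -12 → counterexample
(4, 4): LHS = 0, RHS = 0 → satisfies claim

That makes 3 counterexamples.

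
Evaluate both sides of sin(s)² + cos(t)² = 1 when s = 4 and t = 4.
LHS = sin(4)² + cos(4)² = 1
RHS = 1

LHS = RHS: the two sides agree.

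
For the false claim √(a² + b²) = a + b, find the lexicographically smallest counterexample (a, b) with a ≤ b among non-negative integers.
(a, b) = (1, 1)

At (0, 2): both sides equal 2, so it holds there.

Substituting (1, 1) into the claim:
LHS = √(1² + 1²) = √(2) ≈ 1.414
RHS = 1 + 1 = 2

Since LHS ≠ RHS, this pair disproves the claim, and no lexicographically smaller pair (a ≤ b, non-negative integers) does.

For instance (2, 2) is also a counterexample (LHS = 2·√(2) ≈ 2.828, RHS = 4), but it's lexicographically larger.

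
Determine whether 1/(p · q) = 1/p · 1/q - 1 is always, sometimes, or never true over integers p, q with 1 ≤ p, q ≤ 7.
Never true

The claim fails for every pair in the range. For instance at (p, q) = (6, 2): LHS = 1/12, RHS = -11/12.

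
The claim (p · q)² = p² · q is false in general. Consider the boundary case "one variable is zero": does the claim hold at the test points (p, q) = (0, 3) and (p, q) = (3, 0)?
At (0, 3): LHS = 0, RHS = 0 → equal
At (3, 0): LHS = 0, RHS = 0 → equal

So the claim does hold at both of these boundary points, even though it is not an identity.

Answer: Yes, holds at both test points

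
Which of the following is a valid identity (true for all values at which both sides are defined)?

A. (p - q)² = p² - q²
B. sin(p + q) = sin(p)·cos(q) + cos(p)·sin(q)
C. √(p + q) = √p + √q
A: fails at (1, 5) — LHS = 16, RHS = -24.
B: holds — e.g. at (3, 3), both sides equal sin(6) ≈ -0.2794.
C: fails at (2, 3) — LHS = √(5) ≈ 2.236, RHS = √(2) + √(3) ≈ 3.146.

Answer: B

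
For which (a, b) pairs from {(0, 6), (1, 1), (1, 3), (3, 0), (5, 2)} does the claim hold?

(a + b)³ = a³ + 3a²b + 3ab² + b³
Testing each pair:
(0, 6): LHS = 216, RHS = 216 → holds
(1, 1): LHS = 8, RHS = 8 → holds
(1, 3): LHS = 64, RHS = 64 → holds
(3, 0): LHS = 27, RHS = 27 → holds
(5, 2): LHS = 343, RHS = 343 → holds

Every pair satisfies the claim.

Answer: All pairs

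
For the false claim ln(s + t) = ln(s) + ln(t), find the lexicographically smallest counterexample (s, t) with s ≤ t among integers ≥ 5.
Substituting (5, 5) into the claim:
LHS = ln(5 + 5) = ln(10) ≈ 2.303
RHS = ln(5) + ln(5) = 2·ln(5) ≈ 3.219

Since LHS ≠ RHS, this pair disproves the claim, and no lexicographically smaller pair (s ≤ t, integers ≥ 5) does.

For instance (6, 11) is also a counterexample (LHS = ln(17) ≈ 2.833, RHS = ln(6) + ln(11) ≈ 4.19), but it's lexicographically larger.

Answer: (s, t) = (5, 5)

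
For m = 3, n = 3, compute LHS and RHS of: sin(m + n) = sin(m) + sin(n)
LHS = sin(3 + 3) = sin(6) ≈ -0.2794
RHS = sin(3) + sin(3) = 2·sin(3) ≈ 0.2822

LHS ≠ RHS (they differ by about 0.5617), so the equation does not hold here.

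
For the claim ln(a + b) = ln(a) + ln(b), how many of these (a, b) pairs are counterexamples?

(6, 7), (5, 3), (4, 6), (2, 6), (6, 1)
Testing each pair:
(6, 7): LHS = ln(13) ≈ 2.565, RHS = ln(6) + ln(7) ≈ 3.738 → counterexample
(5, 3): LHS = ln(8) ≈ 2.079, RHS = ln(3) + ln(5) ≈ 2.708 → counterexample
(4, 6): LHS = ln(10) ≈ 2.303, RHS = ln(4) + ln(6) ≈ 3.178 → counterexample
(2, 6): LHS = ln(8) ≈ 2.079, RHS = ln(2) + ln(6) ≈ 2.485 → counterexample
(6, 1): LHS = ln(7) ≈ 1.946, RHS = ln(6) ≈ 1.792 → counterexample

That makes 5 counterexamples.

Answer: 5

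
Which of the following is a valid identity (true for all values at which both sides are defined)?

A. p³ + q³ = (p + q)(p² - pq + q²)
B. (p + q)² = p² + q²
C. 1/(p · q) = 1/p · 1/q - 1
A: holds — e.g. at (2, 5), both sides equal 133.
B: fails at (1, 4) — LHS = 25, RHS = 17.
C: fails at (1, 5) — LHS = 1/5, RHS = -4/5.

Answer: A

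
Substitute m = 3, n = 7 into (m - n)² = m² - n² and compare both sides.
LHS = (3 - 7)² = 16
RHS = 3² - 7² = -40

LHS ≠ RHS, so the equation does not hold here.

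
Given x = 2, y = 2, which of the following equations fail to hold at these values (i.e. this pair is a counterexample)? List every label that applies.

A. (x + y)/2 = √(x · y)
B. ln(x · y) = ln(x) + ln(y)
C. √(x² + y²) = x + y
Evaluating each claim at the given values:
A. LHS = 2, RHS = 2 → holds here (LHS = RHS)
B. LHS = ln(4) ≈ 1.386, RHS = 2·ln(2) ≈ 1.386 → holds here (LHS = RHS)
C. LHS = 2·√(2) ≈ 2.828, RHS = 4 → fails here (LHS ≠ RHS)

Answer: C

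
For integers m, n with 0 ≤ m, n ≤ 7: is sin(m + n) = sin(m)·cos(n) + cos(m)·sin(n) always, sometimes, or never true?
The identity holds for every pair in the range. For instance at (m, n) = (0, 6): both sides equal sin(6) ≈ -0.2794.

Answer: Always true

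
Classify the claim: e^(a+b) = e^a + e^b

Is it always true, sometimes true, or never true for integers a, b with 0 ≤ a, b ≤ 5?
The claim fails for every pair in the range. For instance at (a, b) = (4, 5): LHS = e^9 ≈ 8103, RHS = e^4 + e^5 ≈ 203.

Answer: Never true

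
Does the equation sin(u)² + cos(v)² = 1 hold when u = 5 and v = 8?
Substituting u = 5, v = 8:

LHS = sin(5)² + cos(8)² ≈ 0.9407
RHS = 1

LHS ≠ RHS, so the equation does not hold at this point.

Answer: Fails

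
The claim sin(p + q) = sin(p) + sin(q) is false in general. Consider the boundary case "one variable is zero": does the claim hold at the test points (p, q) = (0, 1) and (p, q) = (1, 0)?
Yes, holds at both test points

At (0, 1): LHS = sin(1) ≈ 0.8415, RHS = sin(1) ≈ 0.8415 → equal
At (1, 0): LHS = sin(1) ≈ 0.8415, RHS = sin(1) ≈ 0.8415 → equal

So the claim does hold at both of these boundary points, even though it is not an identity.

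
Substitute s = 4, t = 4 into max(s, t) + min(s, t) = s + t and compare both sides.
LHS = max(4, 4) + min(4, 4) = 8
RHS = 4 + 4 = 8

LHS = RHS: the two sides agree.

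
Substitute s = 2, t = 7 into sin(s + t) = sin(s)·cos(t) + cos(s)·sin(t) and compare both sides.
LHS = sin(2 + 7) = sin(9) ≈ 0.4121
RHS = sin(2)·cos(7) + cos(2)·sin(7) = sin(7)·cos(2) + sin(2)·cos(7) ≈ 0.4121

LHS = RHS: the two sides agree.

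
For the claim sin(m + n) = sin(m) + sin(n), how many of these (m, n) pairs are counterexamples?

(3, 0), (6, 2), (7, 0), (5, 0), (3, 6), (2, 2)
Testing each pair:
(3, 0): LHS = sin(3) ≈ 0.1411, RHS = sin(3) ≈ 0.1411 → satisfies claim
(6, 2): LHS = sin(8) ≈ 0.9894, RHS = sin(6) + sin(2) ≈ 0.6299 → counterexample
(7, 0): LHS = sin(7) ≈ 0.657, RHS = sin(7) ≈ 0.657 → satisfies claim
(5, 0): LHS = sin(5) ≈ -0.9589, RHS = sin(5) ≈ -0.9589 → satisfies claim
(3, 6): LHS = sin(9) ≈ 0.4121, RHS = sin(6) + sin(3) ≈ -0.1383 → counterexample
(2, 2): LHS = sin(4) ≈ -0.7568, RHS = 2·sin(2) ≈ 1.819 → counterexample

That makes 3 counterexamples.

Answer: 3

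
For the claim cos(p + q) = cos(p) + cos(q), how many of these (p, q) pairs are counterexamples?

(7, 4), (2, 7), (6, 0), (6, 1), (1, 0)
Testing each pair:
(7, 4): LHS = cos(11) ≈ 0.004426, RHS = cos(4) + cos(7) ≈ 0.1003 → counterexample
(2, 7): LHS = cos(9) ≈ -0.9111, RHS = cos(2) + cos(7) ≈ 0.3378 → counterexample
(6, 0): LHS = cos(6) ≈ 0.9602, RHS = cos(6) + 1 ≈ 1.96 → counterexample
(6, 1): LHS = cos(7) ≈ 0.7539, RHS = cos(1) + cos(6) ≈ 1.5 → counterexample
(1, 0): LHS = cos(1) ≈ 0.5403, RHS = cos(1) + 1 ≈ 1.54 → counterexample

That makes 5 counterexamples.

Answer: 5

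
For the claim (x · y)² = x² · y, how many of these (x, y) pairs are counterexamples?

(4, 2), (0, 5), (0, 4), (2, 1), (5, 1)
Testing each pair:
(4, 2): LHS = 64, RHS = 32 → counterexample
(0, 5): LHS = 0, RHS = 0 → satisfies claim
(0, 4): LHS = 0, RHS = 0 → satisfies claim
(2, 1): LHS = 4, RHS = 4 → satisfies claim
(5, 1): LHS = 25, RHS = 25 → satisfies claim

That makes 1 counterexample.

Answer: 1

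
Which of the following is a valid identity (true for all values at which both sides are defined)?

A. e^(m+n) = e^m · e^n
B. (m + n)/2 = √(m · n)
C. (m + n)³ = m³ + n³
A

A: holds — e.g. at (1, 1), both sides equal e^2 ≈ 7.389.
B: fails at (5, 8) — LHS = 13/2, RHS = 2·√(10) ≈ 6.325.
C: fails at (2, 7) — LHS = 729, RHS = 351.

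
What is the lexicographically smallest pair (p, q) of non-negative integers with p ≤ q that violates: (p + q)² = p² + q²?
Substituting (1, 1) into the claim:
LHS = (1 + 1)² = 4
RHS = 1² + 1² = 2

Since LHS ≠ RHS, this pair disproves the claim, and no lexicographically smaller pair (p ≤ q, non-negative integers) does.

For instance (2, 4) is also a counterexample (LHS = 36, RHS = 20), but it's lexicographically larger.

Answer: (p, q) = (1, 1)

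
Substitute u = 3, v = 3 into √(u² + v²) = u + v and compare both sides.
LHS = √(3² + 3²) = 3·√(2) ≈ 4.243
RHS = 3 + 3 = 6

LHS ≠ RHS (they differ by about 1.757), so the equation does not hold here.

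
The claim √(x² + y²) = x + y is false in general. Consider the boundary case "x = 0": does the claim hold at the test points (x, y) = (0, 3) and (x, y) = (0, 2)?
At (0, 3): LHS = 3, RHS = 3 → equal
At (0, 2): LHS = 2, RHS = 2 → equal

So the claim does hold at both of these boundary points, even though it is not an identity.

Answer: Yes, holds at both test points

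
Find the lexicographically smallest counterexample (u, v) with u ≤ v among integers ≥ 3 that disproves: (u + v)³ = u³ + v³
(u, v) = (3, 3)

Substituting (3, 3) into the claim:
LHS = (3 + 3)³ = 216
RHS = 3³ + 3³ = 54

Since LHS ≠ RHS, this pair disproves the claim, and no lexicographically smaller pair (u ≤ v, integers ≥ 3) does.

For instance (9, 9) is also a counterexample (LHS = 5832, RHS = 1458), but it's lexicographically larger.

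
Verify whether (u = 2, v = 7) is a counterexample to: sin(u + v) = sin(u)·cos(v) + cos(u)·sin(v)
No

Substituting u = 2, v = 7:
LHS = sin(2 + 7) = sin(9) ≈ 0.4121
RHS = sin(2)·cos(7) + cos(2)·sin(7) = sin(7)·cos(2) + sin(2)·cos(7) ≈ 0.4121

The sides agree, so this pair does not disprove the claim.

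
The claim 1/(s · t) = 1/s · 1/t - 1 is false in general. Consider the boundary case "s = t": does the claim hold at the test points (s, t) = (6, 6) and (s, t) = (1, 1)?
No, fails at both test points

At (6, 6): LHS = 1/36 ≠ RHS = -35/36
At (1, 1): LHS = 1 ≠ RHS = 0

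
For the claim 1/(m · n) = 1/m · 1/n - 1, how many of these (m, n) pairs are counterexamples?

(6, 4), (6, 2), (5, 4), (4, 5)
Testing each pair:
(6, 4): LHS = 1/24, RHS = -23/24 → counterexample
(6, 2): LHS = 1/12, RHS = -11/12 → counterexample
(5, 4): LHS = 1/20, RHS = -19/20 → counterexample
(4, 5): LHS = 1/20, RHS = -19/20 → counterexample

That makes 4 counterexamples.

Answer: 4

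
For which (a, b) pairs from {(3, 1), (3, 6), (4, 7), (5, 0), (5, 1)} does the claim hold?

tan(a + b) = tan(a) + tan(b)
Testing each pair:
(3, 1): LHS = tan(4) ≈ 1.158, RHS = tan(3) + tan(1) ≈ 1.415 → fails
(3, 6): LHS = tan(9) ≈ -0.4523, RHS = tan(6) + tan(3) ≈ -0.4336 → fails
(4, 7): LHS = tan(11) ≈ -226, RHS = tan(7) + tan(4) ≈ 2.029 → fails
(5, 0): LHS = tan(5) ≈ -3.381, RHS = tan(5) ≈ -3.381 → holds
(5, 1): LHS = tan(6) ≈ -0.291, RHS = tan(5) + tan(1) ≈ -1.823 → fails

1 of 5 pairs satisfies the claim.

Answer: (5, 0)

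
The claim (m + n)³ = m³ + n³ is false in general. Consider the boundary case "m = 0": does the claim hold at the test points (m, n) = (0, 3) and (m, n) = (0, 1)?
At (0, 3): LHS = 27, RHS = 27 → equal
At (0, 1): LHS = 1, RHS = 1 → equal

So the claim does hold at both of these boundary points, even though it is not an identity.

Answer: Yes, holds at both test points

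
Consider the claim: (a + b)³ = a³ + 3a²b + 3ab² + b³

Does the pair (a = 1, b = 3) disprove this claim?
No

Substituting a = 1, b = 3:
LHS = (1 + 3)³ = 64
RHS = 1³ + 3·1²·3 + 3·1·3² + 3³ = 64

The sides agree, so this pair does not disprove the claim.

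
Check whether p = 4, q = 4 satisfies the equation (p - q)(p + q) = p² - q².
Substituting p = 4, q = 4:

LHS = (4 - 4)(4 + 4) = 0
RHS = 4² - 4² = 0

LHS = RHS, so the equation holds at this point.

Answer: Holds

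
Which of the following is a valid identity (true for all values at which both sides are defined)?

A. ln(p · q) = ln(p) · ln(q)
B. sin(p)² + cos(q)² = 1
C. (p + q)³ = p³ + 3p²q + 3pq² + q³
A: fails at (1, 4) — LHS = ln(4) ≈ 1.386, RHS = 0.
B: fails at (0, 1) — LHS = cos(1)² ≈ 0.2919, RHS = 1.
C: holds — e.g. at (1, 4), both sides equal 125.

Answer: C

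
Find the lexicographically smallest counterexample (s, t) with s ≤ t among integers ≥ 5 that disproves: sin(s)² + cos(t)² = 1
(s, t) = (5, 6)

Substituting (5, 6) into the claim:
LHS = sin(5)² + cos(6)² ≈ 1.841
RHS = 1

Since LHS ≠ RHS, this pair disproves the claim, and no lexicographically smaller pair (s ≤ t, integers ≥ 5) does.

For instance (8, 12) is also a counterexample (LHS = cos(12)² + sin(8)² ≈ 1.691, RHS = 1), but it's lexicographically larger.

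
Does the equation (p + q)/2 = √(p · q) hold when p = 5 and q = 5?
Substituting p = 5, q = 5:

LHS = (5 + 5)/2 = 5
RHS = √(5 · 5) = 5

LHS = RHS, so the equation holds at this point.

Answer: Holds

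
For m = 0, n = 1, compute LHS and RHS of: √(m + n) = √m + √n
LHS = √(0 + 1) = 1
RHS = √0 + √1 = 1

LHS = RHS: the two sides agree.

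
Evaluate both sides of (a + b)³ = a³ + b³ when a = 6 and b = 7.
LHS = (6 + 7)³ = 2197
RHS = 6³ + 7³ = 559

LHS ≠ RHS, so the equation does not hold here.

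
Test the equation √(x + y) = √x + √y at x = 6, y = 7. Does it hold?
Substituting x = 6, y = 7:

LHS = √(6 + 7) = √(13) ≈ 3.606
RHS = √6 + √7 = √(6) + √(7) ≈ 5.095

LHS ≠ RHS, so the equation does not hold at this point.

Answer: Fails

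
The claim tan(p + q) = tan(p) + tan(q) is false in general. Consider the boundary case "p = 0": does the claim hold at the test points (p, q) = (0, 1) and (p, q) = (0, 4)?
At (0, 1): LHS = tan(1) ≈ 1.557, RHS = tan(1) ≈ 1.557 → equal
At (0, 4): LHS = tan(4) ≈ 1.158, RHS = tan(4) ≈ 1.158 → equal

So the claim does hold at both of these boundary points, even though it is not an identity.

Answer: Yes, holds at both test points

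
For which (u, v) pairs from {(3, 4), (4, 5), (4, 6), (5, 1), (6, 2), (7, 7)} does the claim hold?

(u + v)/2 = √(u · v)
(7, 7)

Testing each pair:
(3, 4): LHS = 7/2, RHS = 2·√(3) ≈ 3.464 → fails
(4, 5): LHS = 9/2, RHS = 2·√(5) ≈ 4.472 → fails
(4, 6): LHS = 5, RHS = 2·√(6) ≈ 4.899 → fails
(5, 1): LHS = 3, RHS = √(5) ≈ 2.236 → fails
(6, 2): LHS = 4, RHS = 2·√(3) ≈ 3.464 → fails
(7, 7): LHS = 7, RHS = 7 → holds

1 of 6 pairs satisfies the claim.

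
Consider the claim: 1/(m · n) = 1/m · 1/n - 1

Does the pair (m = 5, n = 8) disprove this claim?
Yes

Substituting m = 5, n = 8:
LHS = 1/(5 · 8) = 1/40
RHS = 1/5 · 1/8 - 1 = -39/40

Since LHS ≠ RHS, this pair disproves the claim.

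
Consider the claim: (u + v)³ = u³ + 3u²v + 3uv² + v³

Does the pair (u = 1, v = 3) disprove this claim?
Substituting u = 1, v = 3:
LHS = (1 + 3)³ = 64
RHS = 1³ + 3·1²·3 + 3·1·3² + 3³ = 64

The sides agree, so this pair does not disprove the claim.

Answer: No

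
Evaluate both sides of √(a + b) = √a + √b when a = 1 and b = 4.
LHS = √(1 + 4) = √(5) ≈ 2.236
RHS = √1 + √4 = 3

LHS ≠ RHS (they differ by about 0.7639), so the equation does not hold here.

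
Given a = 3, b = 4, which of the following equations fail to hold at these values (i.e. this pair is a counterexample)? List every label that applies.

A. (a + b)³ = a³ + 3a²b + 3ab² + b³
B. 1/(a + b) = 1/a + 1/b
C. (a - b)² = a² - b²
Evaluating each claim at the given values:
A. LHS = 343, RHS = 343 → holds here (LHS = RHS)
B. LHS = 1/7, RHS = 7/12 → fails here (LHS ≠ RHS)
C. LHS = 1, RHS = -7 → fails here (LHS ≠ RHS)

Answer: B, C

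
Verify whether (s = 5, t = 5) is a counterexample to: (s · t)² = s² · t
Yes

Substituting s = 5, t = 5:
LHS = (5 · 5)² = 625
RHS = 5² · 5 = 125

Since LHS ≠ RHS, this pair disproves the claim.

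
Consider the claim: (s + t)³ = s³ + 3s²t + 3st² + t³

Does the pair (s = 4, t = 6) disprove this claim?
Substituting s = 4, t = 6:
LHS = (4 + 6)³ = 1000
RHS = 4³ + 3·4²·6 + 3·4·6² + 6³ = 1000

The sides agree, so this pair does not disprove the claim.

Answer: No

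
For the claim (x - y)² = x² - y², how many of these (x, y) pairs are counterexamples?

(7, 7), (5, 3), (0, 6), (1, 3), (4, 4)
Testing each pair:
(7, 7): LHS = 0, RHS = 0 → satisfies claim
(5, 3): LHS = 4, RHS = 16 → counterexample
(0, 6): LHS = 36, RHS = -36 → counterexample
(1, 3): LHS = 4, RHS = -8 → counterexample
(4, 4): LHS = 0, RHS = 0 → satisfies claim

That makes 3 counterexamples.

Answer: 3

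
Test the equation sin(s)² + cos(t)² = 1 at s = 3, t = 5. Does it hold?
Fails

Substituting s = 3, t = 5:

LHS = sin(3)² + cos(5)² ≈ 0.1004
RHS = 1

LHS ≠ RHS, so the equation does not hold at this point.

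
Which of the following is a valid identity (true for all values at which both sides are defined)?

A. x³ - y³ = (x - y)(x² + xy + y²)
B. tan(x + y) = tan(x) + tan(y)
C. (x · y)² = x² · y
A: holds — e.g. at (3, 3), both sides equal 0.
B: fails at (1, 1) — LHS = tan(2) ≈ -2.185, RHS = 2·tan(1) ≈ 3.115.
C: fails at (5, 5) — LHS = 625, RHS = 125.

Answer: A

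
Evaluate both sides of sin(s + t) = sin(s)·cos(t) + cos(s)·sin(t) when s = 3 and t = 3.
LHS = sin(3 + 3) = sin(6) ≈ -0.2794
RHS = sin(3)·cos(3) + cos(3)·sin(3) = 2·sin(3)·cos(3) ≈ -0.2794

LHS = RHS: the two sides agree.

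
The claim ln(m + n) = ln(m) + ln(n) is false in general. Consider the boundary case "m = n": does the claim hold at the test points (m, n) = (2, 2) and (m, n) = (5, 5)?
Only at (2, 2)

At (2, 2): LHS = ln(4) ≈ 1.386, RHS = 2·ln(2) ≈ 1.386 → equal
At (5, 5): LHS = ln(10) ≈ 2.303 ≠ RHS = 2·ln(5) ≈ 3.219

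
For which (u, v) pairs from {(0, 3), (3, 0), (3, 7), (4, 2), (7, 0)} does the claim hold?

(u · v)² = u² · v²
Testing each pair:
(0, 3): LHS = 0, RHS = 0 → holds
(3, 0): LHS = 0, RHS = 0 → holds
(3, 7): LHS = 441, RHS = 441 → holds
(4, 2): LHS = 64, RHS = 64 → holds
(7, 0): LHS = 0, RHS = 0 → holds

Every pair satisfies the claim.

Answer: All pairs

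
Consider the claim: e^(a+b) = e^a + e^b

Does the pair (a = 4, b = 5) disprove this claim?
Substituting a = 4, b = 5:
LHS = e^(4+5) = e^9 ≈ 8103
RHS = e^4 + e^5 ≈ 203

Since LHS ≠ RHS, this pair disproves the claim.

Answer: Yes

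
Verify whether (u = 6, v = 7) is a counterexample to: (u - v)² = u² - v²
Yes

Substituting u = 6, v = 7:
LHS = (6 - 7)² = 1
RHS = 6² - 7² = -13

Since LHS ≠ RHS, this pair disproves the claim.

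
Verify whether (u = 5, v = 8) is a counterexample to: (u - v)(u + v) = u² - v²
Substituting u = 5, v = 8:
LHS = (5 - 8)(5 + 8) = -39
RHS = 5² - 8² = -39

The sides agree, so this pair does not disprove the claim.

Answer: No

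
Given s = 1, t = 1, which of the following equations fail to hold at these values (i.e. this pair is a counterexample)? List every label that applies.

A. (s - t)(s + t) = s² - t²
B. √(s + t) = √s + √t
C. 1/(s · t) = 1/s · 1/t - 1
Evaluating each claim at the given values:
A. LHS = 0, RHS = 0 → holds here (LHS = RHS)
B. LHS = √(2) ≈ 1.414, RHS = 2 → fails here (LHS ≠ RHS)
C. LHS = 1, RHS = 0 → fails here (LHS ≠ RHS)

Answer: B, C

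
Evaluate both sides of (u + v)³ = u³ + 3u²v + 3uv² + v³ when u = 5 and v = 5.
LHS = (5 + 5)³ = 1000
RHS = 5³ + 3·5²·5 + 3·5·5² + 5³ = 1000

LHS = RHS: the two sides agree.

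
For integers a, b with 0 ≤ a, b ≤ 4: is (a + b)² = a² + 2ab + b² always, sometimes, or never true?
The identity holds for every pair in the range. For instance at (a, b) = (4, 4): both sides equal 64.

Answer: Always true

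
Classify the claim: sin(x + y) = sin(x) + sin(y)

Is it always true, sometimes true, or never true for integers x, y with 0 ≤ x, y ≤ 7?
It holds at (x, y) = (0, 2) (both sides equal sin(2) ≈ 0.9093), but fails at (x, y) = (3, 7) (LHS = sin(10) ≈ -0.544, RHS = sin(3) + sin(7) ≈ 0.7981).

Answer: Sometimes true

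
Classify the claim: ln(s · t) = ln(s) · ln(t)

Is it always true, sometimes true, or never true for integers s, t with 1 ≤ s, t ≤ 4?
It holds at (s, t) = (1, 1) (both sides equal 0), but fails at (s, t) = (4, 2) (LHS = ln(8) ≈ 2.079, RHS = ln(2)·ln(4) ≈ 0.9609).

Answer: Sometimes true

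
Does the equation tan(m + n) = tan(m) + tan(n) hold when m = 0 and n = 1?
Substituting m = 0, n = 1:

LHS = tan(0 + 1) = tan(1) ≈ 1.557
RHS = tan(0) + tan(1) = tan(1) ≈ 1.557

LHS = RHS, so the equation holds at this point.

Answer: Holds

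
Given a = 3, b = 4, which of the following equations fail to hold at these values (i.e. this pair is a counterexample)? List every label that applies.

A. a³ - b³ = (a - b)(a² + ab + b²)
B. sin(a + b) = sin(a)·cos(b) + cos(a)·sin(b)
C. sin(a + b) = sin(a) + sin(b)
Evaluating each claim at the given values:
A. LHS = -37, RHS = -37 → holds here (LHS = RHS)
B. LHS = sin(7) ≈ 0.657, RHS = sin(3)·cos(4) + sin(4)·cos(3) ≈ 0.657 → holds here (LHS = RHS)
C. LHS = sin(7) ≈ 0.657, RHS = sin(4) + sin(3) ≈ -0.6157 → fails here (LHS ≠ RHS)

Answer: C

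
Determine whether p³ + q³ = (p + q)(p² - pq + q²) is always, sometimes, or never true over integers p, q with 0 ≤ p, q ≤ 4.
Always true

The identity holds for every pair in the range. For instance at (p, q) = (2, 3): both sides equal 35.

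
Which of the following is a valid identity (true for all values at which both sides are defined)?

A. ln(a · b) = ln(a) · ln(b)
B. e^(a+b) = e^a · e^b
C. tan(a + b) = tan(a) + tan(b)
B

A: fails at (3, 7) — LHS = ln(21) ≈ 3.045, RHS = ln(3)·ln(7) ≈ 2.138.
B: holds — e.g. at (6, 7), both sides equal e^13 ≈ 442413.4.
C: fails at (2, 7) — LHS = tan(9) ≈ -0.4523, RHS = tan(2) + tan(7) ≈ -1.314.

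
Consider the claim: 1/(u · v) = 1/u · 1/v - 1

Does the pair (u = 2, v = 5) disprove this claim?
Substituting u = 2, v = 5:
LHS = 1/(2 · 5) = 1/10
RHS = 1/2 · 1/5 - 1 = -9/10

Since LHS ≠ RHS, this pair disproves the claim.

Answer: Yes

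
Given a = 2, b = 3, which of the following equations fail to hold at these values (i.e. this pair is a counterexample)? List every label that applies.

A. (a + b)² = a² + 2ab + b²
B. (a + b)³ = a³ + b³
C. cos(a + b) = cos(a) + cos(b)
Evaluating each claim at the given values:
A. LHS = 25, RHS = 25 → holds here (LHS = RHS)
B. LHS = 125, RHS = 35 → fails here (LHS ≠ RHS)
C. LHS = cos(5) ≈ 0.2837, RHS = cos(3) + cos(2) ≈ -1.406 → fails here (LHS ≠ RHS)

Answer: B, C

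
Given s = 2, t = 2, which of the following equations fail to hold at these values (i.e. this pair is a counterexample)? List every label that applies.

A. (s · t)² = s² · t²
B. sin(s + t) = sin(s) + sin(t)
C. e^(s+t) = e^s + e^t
Evaluating each claim at the given values:
A. LHS = 16, RHS = 16 → holds here (LHS = RHS)
B. LHS = sin(4) ≈ -0.7568, RHS = 2·sin(2) ≈ 1.819 → fails here (LHS ≠ RHS)
C. LHS = e^4 ≈ 54.6, RHS = 2·e^2 ≈ 14.78 → fails here (LHS ≠ RHS)

Answer: B, C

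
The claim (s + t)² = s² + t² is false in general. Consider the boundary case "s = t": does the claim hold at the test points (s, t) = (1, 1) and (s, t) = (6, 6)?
At (1, 1): LHS = 4 ≠ RHS = 2
At (6, 6): LHS = 144 ≠ RHS = 72

Answer: No, fails at both test points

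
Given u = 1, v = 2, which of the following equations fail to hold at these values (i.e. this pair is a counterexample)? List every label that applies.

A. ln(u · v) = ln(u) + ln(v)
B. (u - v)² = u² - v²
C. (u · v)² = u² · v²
Evaluating each claim at the given values:
A. LHS = ln(2) ≈ 0.6931, RHS = ln(2) ≈ 0.6931 → holds here (LHS = RHS)
B. LHS = 1, RHS = -3 → fails here (LHS ≠ RHS)
C. LHS = 4, RHS = 4 → holds here (LHS = RHS)

Answer: B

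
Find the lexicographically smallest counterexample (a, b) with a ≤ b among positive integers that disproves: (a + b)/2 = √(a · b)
Substituting (1, 2) into the claim:
LHS = (1 + 2)/2 = 3/2
RHS = √(1 · 2) = √(2) ≈ 1.414

Since LHS ≠ RHS, this pair disproves the claim, and no lexicographically smaller pair (a ≤ b, positive integers) does.

For instance (3, 4) is also a counterexample (LHS = 7/2, RHS = 2·√(3) ≈ 3.464), but it's lexicographically larger.

Answer: (a, b) = (1, 2)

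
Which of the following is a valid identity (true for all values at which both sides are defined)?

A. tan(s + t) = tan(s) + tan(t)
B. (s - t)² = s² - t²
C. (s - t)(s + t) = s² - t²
C

A: fails at (2, 3) — LHS = tan(5) ≈ -3.381, RHS = tan(2) + tan(3) ≈ -2.328.
B: fails at (2, 4) — LHS = 4, RHS = -12.
C: holds — e.g. at (3, 3), both sides equal 0.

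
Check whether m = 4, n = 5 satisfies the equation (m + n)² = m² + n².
Fails

Substituting m = 4, n = 5:

LHS = (4 + 5)² = 81
RHS = 4² + 5² = 41

LHS ≠ RHS, so the equation does not hold at this point.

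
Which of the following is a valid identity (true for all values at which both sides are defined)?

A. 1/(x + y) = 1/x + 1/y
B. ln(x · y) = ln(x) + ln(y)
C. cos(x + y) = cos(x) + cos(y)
B

A: fails at (3, 7) — LHS = 1/10, RHS = 10/21.
B: holds — e.g. at (3, 3), both sides equal ln(9) ≈ 2.197.
C: fails at (6, 7) — LHS = cos(13) ≈ 0.9074, RHS = cos(7) + cos(6) ≈ 1.714.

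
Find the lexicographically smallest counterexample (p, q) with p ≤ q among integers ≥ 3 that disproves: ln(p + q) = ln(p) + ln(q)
(p, q) = (3, 3)

Substituting (3, 3) into the claim:
LHS = ln(3 + 3) = ln(6) ≈ 1.792
RHS = ln(3) + ln(3) = 2·ln(3) ≈ 2.197

Since LHS ≠ RHS, this pair disproves the claim, and no lexicographically smaller pair (p ≤ q, integers ≥ 3) does.

For instance (5, 7) is also a counterexample (LHS = ln(12) ≈ 2.485, RHS = ln(5) + ln(7) ≈ 3.555), but it's lexicographically larger.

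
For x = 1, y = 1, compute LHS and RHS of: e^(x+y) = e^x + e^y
LHS = e^(1+1) = e^2 ≈ 7.389
RHS = e^1 + e^1 = 2·e ≈ 5.437

LHS ≠ RHS (they differ by about 1.952), so the equation does not hold here.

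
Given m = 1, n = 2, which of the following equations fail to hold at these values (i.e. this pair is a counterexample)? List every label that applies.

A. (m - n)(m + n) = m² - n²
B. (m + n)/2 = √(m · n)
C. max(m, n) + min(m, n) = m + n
B

Evaluating each claim at the given values:
A. LHS = -3, RHS = -3 → holds here (LHS = RHS)
B. LHS = 3/2, RHS = √(2) ≈ 1.414 → fails here (LHS ≠ RHS)
C. LHS = 3, RHS = 3 → holds here (LHS = RHS)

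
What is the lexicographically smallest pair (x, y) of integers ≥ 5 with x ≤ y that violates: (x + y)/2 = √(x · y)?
(x, y) = (5, 6)

Substituting (5, 6) into the claim:
LHS = (5 + 6)/2 = 11/2
RHS = √(5 · 6) = √(30) ≈ 5.477

Since LHS ≠ RHS, this pair disproves the claim, and no lexicographically smaller pair (x ≤ y, integers ≥ 5) does.

For instance (10, 11) is also a counterexample (LHS = 21/2, RHS = √(110) ≈ 10.49), but it's lexicographically larger.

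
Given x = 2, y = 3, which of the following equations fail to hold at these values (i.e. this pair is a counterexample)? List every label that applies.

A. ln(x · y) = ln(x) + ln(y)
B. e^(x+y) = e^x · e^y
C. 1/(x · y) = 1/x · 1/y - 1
Evaluating each claim at the given values:
A. LHS = ln(6) ≈ 1.792, RHS = ln(2) + ln(3) ≈ 1.792 → holds here (LHS = RHS)
B. LHS = e^5 ≈ 148.4, RHS = e^5 ≈ 148.4 → holds here (LHS = RHS)
C. LHS = 1/6, RHS = -5/6 → fails here (LHS ≠ RHS)

Answer: C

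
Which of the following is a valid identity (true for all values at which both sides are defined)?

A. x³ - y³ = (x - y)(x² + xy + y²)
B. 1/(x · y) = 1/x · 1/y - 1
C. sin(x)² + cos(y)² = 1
A: holds — e.g. at (2, 7), both sides equal -335.
B: fails at (2, 4) — LHS = 1/8, RHS = -7/8.
C: fails at (4, 6) — LHS = sin(4)² + cos(6)² ≈ 1.495, RHS = 1.

Answer: A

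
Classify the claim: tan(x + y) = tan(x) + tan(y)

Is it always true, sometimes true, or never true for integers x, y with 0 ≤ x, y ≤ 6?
It holds at (x, y) = (1, 0) (both sides equal tan(1) ≈ 1.557), but fails at (x, y) = (6, 1) (LHS = tan(7) ≈ 0.8714, RHS = tan(6) + tan(1) ≈ 1.266).

Answer: Sometimes true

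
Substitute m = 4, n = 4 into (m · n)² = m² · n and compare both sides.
LHS = (4 · 4)² = 256
RHS = 4² · 4 = 64

LHS ≠ RHS, so the equation does not hold here.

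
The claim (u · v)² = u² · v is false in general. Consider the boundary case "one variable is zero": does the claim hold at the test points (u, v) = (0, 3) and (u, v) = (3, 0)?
At (0, 3): LHS = 0, RHS = 0 → equal
At (3, 0): LHS = 0, RHS = 0 → equal

So the claim does hold at both of these boundary points, even though it is not an identity.

Answer: Yes, holds at both test points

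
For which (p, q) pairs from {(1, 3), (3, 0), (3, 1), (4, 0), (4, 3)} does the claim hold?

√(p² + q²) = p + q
Testing each pair:
(1, 3): LHS = √(10) ≈ 3.162, RHS = 4 → fails
(3, 0): LHS = 3, RHS = 3 → holds
(3, 1): LHS = √(10) ≈ 3.162, RHS = 4 → fails
(4, 0): LHS = 4, RHS = 4 → holds
(4, 3): LHS = 5, RHS = 7 → fails

2 of 5 pairs satisfy the claim.

Answer: (3, 0), (4, 0)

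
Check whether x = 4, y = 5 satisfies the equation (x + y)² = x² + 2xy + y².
Substituting x = 4, y = 5:

LHS = (4 + 5)² = 81
RHS = 4² + 2·4·5 + 5² = 81

LHS = RHS, so the equation holds at this point.

Answer: Holds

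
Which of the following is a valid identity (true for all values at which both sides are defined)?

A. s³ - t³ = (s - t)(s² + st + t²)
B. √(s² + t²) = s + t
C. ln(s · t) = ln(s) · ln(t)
A: holds — e.g. at (2, 3), both sides equal -19.
B: fails at (1, 2) — LHS = √(5) ≈ 2.236, RHS = 3.
C: fails at (3, 4) — LHS = ln(12) ≈ 2.485, RHS = ln(3)·ln(4) ≈ 1.523.

Answer: A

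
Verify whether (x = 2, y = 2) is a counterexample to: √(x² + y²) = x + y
Yes

Substituting x = 2, y = 2:
LHS = √(2² + 2²) = 2·√(2) ≈ 2.828
RHS = 2 + 2 = 4

Since LHS ≠ RHS, this pair disproves the claim.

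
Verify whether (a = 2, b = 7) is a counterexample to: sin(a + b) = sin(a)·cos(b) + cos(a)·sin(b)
No

Substituting a = 2, b = 7:
LHS = sin(2 + 7) = sin(9) ≈ 0.4121
RHS = sin(2)·cos(7) + cos(2)·sin(7) = sin(7)·cos(2) + sin(2)·cos(7) ≈ 0.4121

The sides agree, so this pair does not disprove the claim.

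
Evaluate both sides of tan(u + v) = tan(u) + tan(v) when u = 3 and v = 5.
LHS = tan(3 + 5) = tan(8) ≈ -6.8
RHS = tan(3) + tan(5) ≈ -3.523

LHS ≠ RHS (they differ by about 3.277), so the equation does not hold here.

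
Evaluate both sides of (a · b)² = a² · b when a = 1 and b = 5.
LHS = (1 · 5)² = 25
RHS = 1² · 5 = 5

LHS ≠ RHS, so the equation does not hold here.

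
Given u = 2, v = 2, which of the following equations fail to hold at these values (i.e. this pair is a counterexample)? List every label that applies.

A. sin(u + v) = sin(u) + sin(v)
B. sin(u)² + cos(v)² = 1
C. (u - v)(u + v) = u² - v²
Evaluating each claim at the given values:
A. LHS = sin(4) ≈ -0.7568, RHS = 2·sin(2) ≈ 1.819 → fails here (LHS ≠ RHS)
B. LHS = cos(2)² + sin(2)² = 1, RHS = 1 → holds here (LHS = RHS)
C. LHS = 0, RHS = 0 → holds here (LHS = RHS)

Answer: A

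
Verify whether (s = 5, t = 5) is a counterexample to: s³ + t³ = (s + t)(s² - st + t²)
No

Substituting s = 5, t = 5:
LHS = 5³ + 5³ = 250
RHS = (5 + 5)(5² - 5·5 + 5²) = 250

The sides agree, so this pair does not disprove the claim.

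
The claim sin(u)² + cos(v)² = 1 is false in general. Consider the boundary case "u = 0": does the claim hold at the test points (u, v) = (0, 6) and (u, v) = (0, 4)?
No, fails at both test points

At (0, 6): LHS = cos(6)² ≈ 0.9219 ≠ RHS = 1
At (0, 4): LHS = cos(4)² ≈ 0.4272 ≠ RHS = 1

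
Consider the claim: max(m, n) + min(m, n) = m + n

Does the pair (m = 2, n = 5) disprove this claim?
Substituting m = 2, n = 5:
LHS = max(2, 5) + min(2, 5) = 7
RHS = 2 + 5 = 7

The sides agree, so this pair does not disprove the claim.

Answer: No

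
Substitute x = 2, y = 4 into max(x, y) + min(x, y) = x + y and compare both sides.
LHS = max(2, 4) + min(2, 4) = 6
RHS = 2 + 4 = 6

LHS = RHS: the two sides agree.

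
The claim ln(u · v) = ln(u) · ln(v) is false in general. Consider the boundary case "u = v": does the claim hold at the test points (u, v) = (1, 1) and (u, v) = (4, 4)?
Only at (1, 1)

At (1, 1): LHS = 0, RHS = 0 → equal
At (4, 4): LHS = ln(16) ≈ 2.773 ≠ RHS = ln(4)² ≈ 1.922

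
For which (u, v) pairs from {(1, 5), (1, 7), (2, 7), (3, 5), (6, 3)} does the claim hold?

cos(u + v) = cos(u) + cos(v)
None

Testing each pair:
(1, 5): LHS = cos(6) ≈ 0.9602, RHS = cos(5) + cos(1) ≈ 0.824 → fails
(1, 7): LHS = cos(8) ≈ -0.1455, RHS = cos(1) + cos(7) ≈ 1.294 → fails
(2, 7): LHS = cos(9) ≈ -0.9111, RHS = cos(2) + cos(7) ≈ 0.3378 → fails
(3, 5): LHS = cos(8) ≈ -0.1455, RHS = cos(3) + cos(5) ≈ -0.7063 → fails
(6, 3): LHS = cos(9) ≈ -0.9111, RHS = cos(3) + cos(6) ≈ -0.02982 → fails

No pair satisfies the claim.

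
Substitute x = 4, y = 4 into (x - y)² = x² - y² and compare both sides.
LHS = (4 - 4)² = 0
RHS = 4² - 4² = 0

LHS = RHS: the two sides agree.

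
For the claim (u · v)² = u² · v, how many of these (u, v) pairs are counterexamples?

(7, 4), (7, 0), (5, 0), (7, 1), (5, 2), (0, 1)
Testing each pair:
(7, 4): LHS = 784, RHS = 196 → counterexample
(7, 0): LHS = 0, RHS = 0 → satisfies claim
(5, 0): LHS = 0, RHS = 0 → satisfies claim
(7, 1): LHS = 49, RHS = 49 → satisfies claim
(5, 2): LHS = 100, RHS = 50 → counterexample
(0, 1): LHS = 0, RHS = 0 → satisfies claim

That makes 2 counterexamples.

Answer: 2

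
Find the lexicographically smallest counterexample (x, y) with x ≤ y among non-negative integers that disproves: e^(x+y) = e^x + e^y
(x, y) = (0, 0)

Substituting (0, 0) into the claim:
LHS = e^(0+0) = 1
RHS = e^0 + e^0 = 2

Since LHS ≠ RHS, this pair disproves the claim, and no lexicographically smaller pair (x ≤ y, non-negative integers) does.

For instance (6, 7) is also a counterexample (LHS = e^13 ≈ 442413.4, RHS = e^6 + e^7 ≈ 1500), but it's lexicographically larger.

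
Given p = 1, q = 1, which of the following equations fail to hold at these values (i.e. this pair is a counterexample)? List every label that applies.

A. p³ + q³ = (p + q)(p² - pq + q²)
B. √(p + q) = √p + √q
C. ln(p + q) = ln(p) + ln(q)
Evaluating each claim at the given values:
A. LHS = 2, RHS = 2 → holds here (LHS = RHS)
B. LHS = √(2) ≈ 1.414, RHS = 2 → fails here (LHS ≠ RHS)
C. LHS = ln(2) ≈ 0.6931, RHS = 0 → fails here (LHS ≠ RHS)

Answer: B, C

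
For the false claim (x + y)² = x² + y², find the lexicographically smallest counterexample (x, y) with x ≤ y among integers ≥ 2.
Substituting (2, 2) into the claim:
LHS = (2 + 2)² = 16
RHS = 2² + 2² = 8

Since LHS ≠ RHS, this pair disproves the claim, and no lexicographically smaller pair (x ≤ y, integers ≥ 2) does.

For instance (4, 8) is also a counterexample (LHS = 144, RHS = 80), but it's lexicographically larger.

Answer: (x, y) = (2, 2)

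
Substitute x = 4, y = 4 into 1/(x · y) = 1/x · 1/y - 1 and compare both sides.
LHS = 1/(4 · 4) = 1/16
RHS = 1/4 · 1/4 - 1 = -15/16

LHS ≠ RHS, so the equation does not hold here.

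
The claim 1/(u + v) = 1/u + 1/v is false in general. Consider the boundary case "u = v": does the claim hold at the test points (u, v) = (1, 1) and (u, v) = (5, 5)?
No, fails at both test points

At (1, 1): LHS = 1/2 ≠ RHS = 2
At (5, 5): LHS = 1/10 ≠ RHS = 2/5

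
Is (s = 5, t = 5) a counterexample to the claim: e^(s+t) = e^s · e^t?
No

Substituting s = 5, t = 5:
LHS = e^(5+5) = e^10 ≈ 22026.5
RHS = e^5 · e^5 = e^10 ≈ 22026.5

The sides agree, so this pair does not disprove the claim.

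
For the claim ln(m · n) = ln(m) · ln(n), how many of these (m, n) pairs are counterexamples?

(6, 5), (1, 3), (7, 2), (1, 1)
Testing each pair:
(6, 5): LHS = ln(30) ≈ 3.401, RHS = ln(5)·ln(6) ≈ 2.884 → counterexample
(1, 3): LHS = ln(3) ≈ 1.099, RHS = 0 → counterexample
(7, 2): LHS = ln(14) ≈ 2.639, RHS = ln(2)·ln(7) ≈ 1.349 → counterexample
(1, 1): LHS = 0, RHS = 0 → satisfies claim

That makes 3 counterexamples.

Answer: 3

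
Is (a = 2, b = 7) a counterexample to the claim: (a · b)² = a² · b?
Yes

Substituting a = 2, b = 7:
LHS = (2 · 7)² = 196
RHS = 2² · 7 = 28

Since LHS ≠ RHS, this pair disproves the claim.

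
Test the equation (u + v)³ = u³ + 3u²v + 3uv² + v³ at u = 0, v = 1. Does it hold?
Substituting u = 0, v = 1:

LHS = (0 + 1)³ = 1
RHS = 0³ + 3·0²·1 + 3·0·1² + 1³ = 1

LHS = RHS, so the equation holds at this point.

Answer: Holds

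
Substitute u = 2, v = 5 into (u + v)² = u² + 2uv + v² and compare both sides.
LHS = (2 + 5)² = 49
RHS = 2² + 2·2·5 + 5² = 49

LHS = RHS: the two sides agree.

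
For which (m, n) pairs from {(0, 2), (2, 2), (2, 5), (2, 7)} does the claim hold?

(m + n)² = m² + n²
Testing each pair:
(0, 2): LHS = 4, RHS = 4 → holds
(2, 2): LHS = 16, RHS = 8 → fails
(2, 5): LHS = 49, RHS = 29 → fails
(2, 7): LHS = 81, RHS = 53 → fails

1 of 4 pairs satisfies the claim.

Answer: (0, 2)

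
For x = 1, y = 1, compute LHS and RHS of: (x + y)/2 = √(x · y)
LHS = (1 + 1)/2 = 1
RHS = √(1 · 1) = 1

LHS = RHS: the two sides agree.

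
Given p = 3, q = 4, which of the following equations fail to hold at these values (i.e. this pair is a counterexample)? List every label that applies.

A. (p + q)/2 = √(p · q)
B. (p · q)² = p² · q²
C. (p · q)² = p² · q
A, C

Evaluating each claim at the given values:
A. LHS = 7/2, RHS = 2·√(3) ≈ 3.464 → fails here (LHS ≠ RHS)
B. LHS = 144, RHS = 144 → holds here (LHS = RHS)
C. LHS = 144, RHS = 36 → fails here (LHS ≠ RHS)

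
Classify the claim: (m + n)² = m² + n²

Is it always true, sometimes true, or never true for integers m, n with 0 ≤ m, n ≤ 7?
Sometimes true

It holds at (m, n) = (0, 7) (both sides equal 49), but fails at (m, n) = (3, 6) (LHS = 81, RHS = 45).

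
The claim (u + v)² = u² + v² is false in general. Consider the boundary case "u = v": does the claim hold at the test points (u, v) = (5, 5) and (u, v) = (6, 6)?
At (5, 5): LHS = 100 ≠ RHS = 50
At (6, 6): LHS = 144 ≠ RHS = 72

Answer: No, fails at both test points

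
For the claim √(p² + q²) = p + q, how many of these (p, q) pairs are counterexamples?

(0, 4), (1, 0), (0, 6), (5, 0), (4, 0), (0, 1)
Testing each pair:
(0, 4): LHS = 4, RHS = 4 → satisfies claim
(1, 0): LHS = 1, RHS = 1 → satisfies claim
(0, 6): LHS = 6, RHS = 6 → satisfies claim
(5, 0): LHS = 5, RHS = 5 → satisfies claim
(4, 0): LHS = 4, RHS = 4 → satisfies claim
(0, 1): LHS = 1, RHS = 1 → satisfies claim

That makes 0 counterexamples.

Answer: 0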